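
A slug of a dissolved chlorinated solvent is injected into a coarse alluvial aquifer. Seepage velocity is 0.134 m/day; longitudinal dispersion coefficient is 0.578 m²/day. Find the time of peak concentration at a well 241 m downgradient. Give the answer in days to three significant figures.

For the 1D instantaneous-source solution, setting ∂C/∂t = 0 at fixed x gives v²t² + 2Dt − x² = 0, so t = (√(D² + v²x²) − D)/v².
√(D² + v²x²) = √(0.578² + 0.134² × 241²) = 32.30; v² = 0.017956.
t = (32.30 − 0.578)/0.017956 = 1770 days (vs. the pure-advection estimate x/v = 1800 d).

1770 days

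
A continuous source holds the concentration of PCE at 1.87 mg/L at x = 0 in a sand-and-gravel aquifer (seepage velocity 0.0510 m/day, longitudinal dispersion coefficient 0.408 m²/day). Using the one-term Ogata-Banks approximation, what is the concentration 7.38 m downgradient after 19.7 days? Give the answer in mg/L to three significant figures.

0.105 mg/L

For a continuous step input, C/C₀ ≈ ½·erfc((x−vt)/(2√(Dt))).
vt = 0.0510 × 19.7 = 1.0047 m and 2√(Dt) = 2√(0.408 × 19.7) = 5.670 m.
Argument (x−vt)/(2√(Dt)) = (7.38 − 1.0047)/5.670 = 1.124; ½·erfc(1.124) = 0.05597.
C = 1.87 × 0.05597 = 0.105 mg/L.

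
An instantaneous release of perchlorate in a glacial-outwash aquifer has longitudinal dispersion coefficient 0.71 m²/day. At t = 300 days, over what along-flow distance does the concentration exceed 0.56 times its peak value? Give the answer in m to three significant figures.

The plume is Gaussian with σ = √(2Dt) = √(2 × 0.71 × 300) = 20.64 m.
C/C_peak = exp(−Δx²/(2σ²)) = 0.56 ⇒ Δx = σ·√(−2 ln 0.56) = 20.64 × 1.077 = 22.23 m.
Width = 2Δx = 44.5 m.

44.5 m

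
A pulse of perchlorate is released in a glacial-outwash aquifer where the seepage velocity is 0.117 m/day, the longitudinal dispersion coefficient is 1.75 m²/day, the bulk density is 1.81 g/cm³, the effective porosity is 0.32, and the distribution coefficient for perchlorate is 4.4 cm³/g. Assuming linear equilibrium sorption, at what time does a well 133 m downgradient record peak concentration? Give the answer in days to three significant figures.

26300 days

Retardation factor R = 1 + ρ_b·K_d/n = 1 + 1.81 × 4.4/0.32 = 25.89.
Sorption retards both mechanisms: v_R = v/R = 0.004519 m/day, D_R = D/R = 0.06759 m²/day.
Peak time from v_R²t² + 2D_R t − x² = 0: t = (√(D_R² + v_R²x²) − D_R)/v_R².
√(D_R² + v_R²x²) = √(0.06759² + 0.004519² × 133²) = 0.6048; v_R² = 2.042e-05.
t = (0.6048 − 0.06759)/2.042e-05 = 26300 days.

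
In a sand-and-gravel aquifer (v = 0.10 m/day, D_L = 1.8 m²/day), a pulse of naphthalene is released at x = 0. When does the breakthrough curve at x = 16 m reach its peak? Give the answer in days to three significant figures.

For the 1D instantaneous-source solution, setting ∂C/∂t = 0 at fixed x gives v²t² + 2Dt − x² = 0, so t = (√(D² + v²x²) − D)/v².
√(D² + v²x²) = √(1.8² + 0.10² × 16²) = 2.408; v² = 0.01.
t = (2.408 − 1.8)/0.01 = 60.8 days (vs. the pure-advection estimate x/v = 160 d).

60.8 days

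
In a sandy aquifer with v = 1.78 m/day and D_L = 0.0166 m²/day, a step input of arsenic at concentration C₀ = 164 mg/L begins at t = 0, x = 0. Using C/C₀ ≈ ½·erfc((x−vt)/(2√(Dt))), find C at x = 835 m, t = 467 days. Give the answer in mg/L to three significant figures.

For a continuous step input, C/C₀ ≈ ½·erfc((x−vt)/(2√(Dt))).
vt = 1.78 × 467 = 831.26 m and 2√(Dt) = 2√(0.0166 × 467) = 5.569 m.
Argument (x−vt)/(2√(Dt)) = (835 − 831.26)/5.569 = 0.6716; ½·erfc(0.6716) = 0.1711.
C = 164 × 0.1711 = 28.1 mg/L.

28.1 mg/L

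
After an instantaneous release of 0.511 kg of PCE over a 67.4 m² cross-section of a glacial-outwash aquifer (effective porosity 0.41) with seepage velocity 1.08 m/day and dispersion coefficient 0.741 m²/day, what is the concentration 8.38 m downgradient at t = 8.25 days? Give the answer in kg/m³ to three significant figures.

0.00209 kg/m³

For an instantaneous plane source, C(x,t) = M/(n_e·A·√(4πDt)) · exp(−(x−vt)²/(4Dt)), with n_e·A the pore (flow) area.
Plume center vt = 1.08 × 8.25 = 8.91 m, so the well at 8.38 m is 0.53 m upgradient of the peak.
√(4πDt) = 8.765 m, giving peak height M/(n_e·A·√(4πDt)) = 0.511/(0.41 × 67.4 × 8.765) = 0.002110 kg/m³.
(x−vt)²/(4Dt) = (-0.53)²/(4 × 0.741 × 8.25) = 0.01149; exp(−0.01149) = 0.9886.
C = 0.002110 × 0.9886 = 0.00209 kg/m³.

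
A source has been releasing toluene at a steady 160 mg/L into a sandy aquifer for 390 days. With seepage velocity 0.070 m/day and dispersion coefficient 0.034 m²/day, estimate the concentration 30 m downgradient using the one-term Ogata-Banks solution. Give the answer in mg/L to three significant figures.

48.0 mg/L

For a continuous step input, C/C₀ ≈ ½·erfc((x−vt)/(2√(Dt))).
vt = 0.070 × 390 = 27.3 m and 2√(Dt) = 2√(0.034 × 390) = 7.283 m.
Argument (x−vt)/(2√(Dt)) = (30 − 27.3)/7.283 = 0.3707; ½·erfc(0.3707) = 0.3001.
C = 160 × 0.3001 = 48.0 mg/L.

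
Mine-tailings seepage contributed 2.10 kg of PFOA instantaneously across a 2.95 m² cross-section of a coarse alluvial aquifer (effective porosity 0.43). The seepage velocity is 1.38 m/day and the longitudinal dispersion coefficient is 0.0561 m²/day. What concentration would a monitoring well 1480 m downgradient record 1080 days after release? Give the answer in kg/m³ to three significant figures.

0.0384 kg/m³

For an instantaneous plane source, C(x,t) = M/(n_e·A·√(4πDt)) · exp(−(x−vt)²/(4Dt)), with n_e·A the pore (flow) area.
Plume center vt = 1.38 × 1080 = 1490.4 m, so the well at 1480 m is 10.4 m upgradient of the peak.
√(4πDt) = 27.59 m, giving peak height M/(n_e·A·√(4πDt)) = 2.10/(0.43 × 2.95 × 27.59) = 0.06000 kg/m³.
(x−vt)²/(4Dt) = (-10.4)²/(4 × 0.0561 × 1080) = 0.4463; exp(−0.4463) = 0.6400.
C = 0.06000 × 0.6400 = 0.0384 kg/m³.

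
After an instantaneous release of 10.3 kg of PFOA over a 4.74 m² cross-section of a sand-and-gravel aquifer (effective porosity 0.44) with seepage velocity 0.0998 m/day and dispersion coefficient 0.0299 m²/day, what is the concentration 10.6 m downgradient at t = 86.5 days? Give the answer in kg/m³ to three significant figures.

0.596 kg/m³

For an instantaneous plane source, C(x,t) = M/(n_e·A·√(4πDt)) · exp(−(x−vt)²/(4Dt)), with n_e·A the pore (flow) area.
Plume center vt = 0.0998 × 86.5 = 8.6327 m, so the well at 10.6 m is 1.9673 m downgradient of the peak.
√(4πDt) = 5.701 m, giving peak height M/(n_e·A·√(4πDt)) = 10.3/(0.44 × 4.74 × 5.701) = 0.8663 kg/m³.
(x−vt)²/(4Dt) = (1.9673)²/(4 × 0.0299 × 86.5) = 0.3741; exp(−0.3741) = 0.6879.
C = 0.8663 × 0.6879 = 0.596 kg/m³.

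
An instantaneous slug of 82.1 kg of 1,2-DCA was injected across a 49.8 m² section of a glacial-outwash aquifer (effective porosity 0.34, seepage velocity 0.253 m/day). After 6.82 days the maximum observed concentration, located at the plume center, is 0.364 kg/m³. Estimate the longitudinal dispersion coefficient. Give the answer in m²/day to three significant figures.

2.07 m²/day

At the plume center C_max = M/(n_e·A·√(4πDt)), so D = M²/(4πt·(n_e·A·C_max)²).
n_e·A·C_max = 0.34 × 49.8 × 0.364 = 6.163 kg/m.
D = 82.1²/(4π × 6.82 × 6.163²) = 2.07 m²/day.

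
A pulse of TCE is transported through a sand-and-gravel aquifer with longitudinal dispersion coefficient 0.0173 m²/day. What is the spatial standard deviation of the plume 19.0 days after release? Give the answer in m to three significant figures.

Dispersive spreading gives a Gaussian with σ² = 2Dt; advection only shifts the center.
σ = √(2 × 0.0173 × 19.0) = 0.811 m.

0.811 m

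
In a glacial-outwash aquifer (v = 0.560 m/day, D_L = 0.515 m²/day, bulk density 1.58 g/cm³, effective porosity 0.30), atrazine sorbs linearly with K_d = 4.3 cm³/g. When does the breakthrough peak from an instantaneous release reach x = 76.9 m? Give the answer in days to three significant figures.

3210 days

Retardation factor R = 1 + ρ_b·K_d/n = 1 + 1.58 × 4.3/0.30 = 23.65.
Sorption retards both mechanisms: v_R = v/R = 0.02368 m/day, D_R = D/R = 0.02178 m²/day.
Peak time from v_R²t² + 2D_R t − x² = 0: t = (√(D_R² + v_R²x²) − D_R)/v_R².
√(D_R² + v_R²x²) = √(0.02178² + 0.02368² × 76.9²) = 1.821; v_R² = 0.0005607.
t = (1.821 − 0.02178)/0.0005607 = 3210 days.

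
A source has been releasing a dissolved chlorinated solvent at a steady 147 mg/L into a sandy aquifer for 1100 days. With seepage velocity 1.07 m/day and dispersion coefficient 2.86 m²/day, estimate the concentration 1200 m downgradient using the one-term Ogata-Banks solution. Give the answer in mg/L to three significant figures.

For a continuous step input, C/C₀ ≈ ½·erfc((x−vt)/(2√(Dt))).
vt = 1.07 × 1100 = 1177 m and 2√(Dt) = 2√(2.86 × 1100) = 112.2 m.
Argument (x−vt)/(2√(Dt)) = (1200 − 1177)/112.2 = 0.2050; ½·erfc(0.2050) = 0.3859.
C = 147 × 0.3859 = 56.7 mg/L.

56.7 mg/L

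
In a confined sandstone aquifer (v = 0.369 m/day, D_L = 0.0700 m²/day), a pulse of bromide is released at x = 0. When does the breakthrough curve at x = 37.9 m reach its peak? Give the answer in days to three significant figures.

102 days

For the 1D instantaneous-source solution, setting ∂C/∂t = 0 at fixed x gives v²t² + 2Dt − x² = 0, so t = (√(D² + v²x²) − D)/v².
√(D² + v²x²) = √(0.0700² + 0.369² × 37.9²) = 13.99; v² = 0.136161.
t = (13.99 − 0.0700)/0.136161 = 102 days (vs. the pure-advection estimate x/v = 103 d).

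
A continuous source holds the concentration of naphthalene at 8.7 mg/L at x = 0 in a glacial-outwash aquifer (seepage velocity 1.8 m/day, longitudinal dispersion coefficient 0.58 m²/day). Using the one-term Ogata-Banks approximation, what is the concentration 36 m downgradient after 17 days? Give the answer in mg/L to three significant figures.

For a continuous step input, C/C₀ ≈ ½·erfc((x−vt)/(2√(Dt))).
vt = 1.8 × 17 = 30.6 m and 2√(Dt) = 2√(0.58 × 17) = 6.280 m.
Argument (x−vt)/(2√(Dt)) = (36 − 30.6)/6.280 = 0.8599; ½·erfc(0.8599) = 0.1120.
C = 8.7 × 0.1120 = 0.974 mg/L.

0.974 mg/L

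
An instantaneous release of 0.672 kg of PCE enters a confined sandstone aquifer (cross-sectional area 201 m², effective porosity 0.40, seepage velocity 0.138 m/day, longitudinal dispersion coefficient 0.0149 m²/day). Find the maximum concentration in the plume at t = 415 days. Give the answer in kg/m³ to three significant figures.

0.000948 kg/m³

The peak of an instantaneous 1D plume sits at x = vt; there the Gaussian factor is 1 and C_max = M/(n_e·A·√(4πDt)), where n_e·A is the pore area the mass is dissolved in.
√(4πDt) = √(4π × 0.0149 × 415) = 8.815 m, so C_max = 0.672/(0.40 × 201 × 8.815) = 0.000948 kg/m³.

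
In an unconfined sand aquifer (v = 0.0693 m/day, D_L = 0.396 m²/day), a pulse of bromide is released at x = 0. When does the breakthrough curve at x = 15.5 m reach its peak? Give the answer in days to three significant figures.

156 days

For the 1D instantaneous-source solution, setting ∂C/∂t = 0 at fixed x gives v²t² + 2Dt − x² = 0, so t = (√(D² + v²x²) − D)/v².
√(D² + v²x²) = √(0.396² + 0.0693² × 15.5²) = 1.145; v² = 0.00480249.
t = (1.145 − 0.396)/0.00480249 = 156 days (vs. the pure-advection estimate x/v = 224 d).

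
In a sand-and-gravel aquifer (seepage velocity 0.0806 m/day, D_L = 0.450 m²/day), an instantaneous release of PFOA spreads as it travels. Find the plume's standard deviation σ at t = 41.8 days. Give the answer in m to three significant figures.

6.13 m

Dispersive spreading gives a Gaussian with σ² = 2Dt; advection only shifts the center.
σ = √(2 × 0.450 × 41.8) = 6.13 m.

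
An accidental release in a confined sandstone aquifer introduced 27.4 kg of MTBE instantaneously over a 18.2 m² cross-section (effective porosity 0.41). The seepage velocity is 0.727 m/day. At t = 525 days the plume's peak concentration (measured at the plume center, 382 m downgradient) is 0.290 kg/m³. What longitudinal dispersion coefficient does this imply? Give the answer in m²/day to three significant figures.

0.0243 m²/day

At the plume center C_max = M/(n_e·A·√(4πDt)), so D = M²/(4πt·(n_e·A·C_max)²).
n_e·A·C_max = 0.41 × 18.2 × 0.290 = 2.164 kg/m.
D = 27.4²/(4π × 525 × 2.164²) = 0.0243 m²/day.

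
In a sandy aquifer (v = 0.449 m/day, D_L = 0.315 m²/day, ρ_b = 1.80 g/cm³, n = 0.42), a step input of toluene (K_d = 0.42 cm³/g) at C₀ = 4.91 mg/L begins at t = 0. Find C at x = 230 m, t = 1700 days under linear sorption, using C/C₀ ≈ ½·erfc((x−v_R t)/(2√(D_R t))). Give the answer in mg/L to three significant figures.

4.84 mg/L

Retardation factor R = 1 + ρ_b·K_d/n = 1 + 1.80 × 0.42/0.42 = 2.800.
Sorption retards both mechanisms: v_R = v/R = 0.1604 m/day, D_R = D/R = 0.1125 m²/day.
v_R·t = 0.1604 × 1700 = 272.68 m; 2√(D_R t) = 27.66 m; argument = (230 − 272.68)/27.66 = -1.543.
C = C₀ × ½·erfc(-1.543) = 4.91 × 0.9855 = 4.84 mg/L.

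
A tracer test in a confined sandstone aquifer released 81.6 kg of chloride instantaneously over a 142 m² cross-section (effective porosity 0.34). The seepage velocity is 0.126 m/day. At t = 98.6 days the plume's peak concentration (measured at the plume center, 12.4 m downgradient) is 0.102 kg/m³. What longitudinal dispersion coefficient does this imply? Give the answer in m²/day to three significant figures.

0.222 m²/day

At the plume center C_max = M/(n_e·A·√(4πDt)), so D = M²/(4πt·(n_e·A·C_max)²).
n_e·A·C_max = 0.34 × 142 × 0.102 = 4.925 kg/m.
D = 81.6²/(4π × 98.6 × 4.925²) = 0.222 m²/day.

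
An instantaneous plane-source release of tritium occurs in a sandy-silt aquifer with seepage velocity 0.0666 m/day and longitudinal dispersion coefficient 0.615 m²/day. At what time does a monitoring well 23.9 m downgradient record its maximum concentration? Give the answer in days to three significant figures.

246 days

For the 1D instantaneous-source solution, setting ∂C/∂t = 0 at fixed x gives v²t² + 2Dt − x² = 0, so t = (√(D² + v²x²) − D)/v².
√(D² + v²x²) = √(0.615² + 0.0666² × 23.9²) = 1.706; v² = 0.00443556.
t = (1.706 − 0.615)/0.00443556 = 246 days (vs. the pure-advection estimate x/v = 359 d).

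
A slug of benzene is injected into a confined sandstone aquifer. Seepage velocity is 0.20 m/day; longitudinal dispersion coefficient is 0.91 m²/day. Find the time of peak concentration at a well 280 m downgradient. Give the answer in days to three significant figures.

1380 days

For the 1D instantaneous-source solution, setting ∂C/∂t = 0 at fixed x gives v²t² + 2Dt − x² = 0, so t = (√(D² + v²x²) − D)/v².
√(D² + v²x²) = √(0.91² + 0.20² × 280²) = 56.01; v² = 0.04.
t = (56.01 − 0.91)/0.04 = 1380 days (vs. the pure-advection estimate x/v = 1400 d).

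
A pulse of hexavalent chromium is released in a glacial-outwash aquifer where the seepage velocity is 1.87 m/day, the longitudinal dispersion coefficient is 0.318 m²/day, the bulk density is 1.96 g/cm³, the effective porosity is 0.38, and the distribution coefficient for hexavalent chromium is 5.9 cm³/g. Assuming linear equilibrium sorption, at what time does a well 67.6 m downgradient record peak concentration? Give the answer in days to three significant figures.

1130 days

Retardation factor R = 1 + ρ_b·K_d/n = 1 + 1.96 × 5.9/0.38 = 31.43.
Sorption retards both mechanisms: v_R = v/R = 0.05950 m/day, D_R = D/R = 0.01012 m²/day.
Peak time from v_R²t² + 2D_R t − x² = 0: t = (√(D_R² + v_R²x²) − D_R)/v_R².
√(D_R² + v_R²x²) = √(0.01012² + 0.05950² × 67.6²) = 4.022; v_R² = 0.003540.
t = (4.022 − 0.01012)/0.003540 = 1130 days.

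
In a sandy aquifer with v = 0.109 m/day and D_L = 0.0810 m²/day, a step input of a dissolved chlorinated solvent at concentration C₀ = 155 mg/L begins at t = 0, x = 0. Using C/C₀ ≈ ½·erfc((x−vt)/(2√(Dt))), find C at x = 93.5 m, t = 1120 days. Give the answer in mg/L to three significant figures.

For a continuous step input, C/C₀ ≈ ½·erfc((x−vt)/(2√(Dt))).
vt = 0.109 × 1120 = 122.08 m and 2√(Dt) = 2√(0.0810 × 1120) = 19.05 m.
Argument (x−vt)/(2√(Dt)) = (93.5 − 122.08)/19.05 = -1.500; ½·erfc(-1.500) = 0.9831.
C = 155 × 0.9831 = 152 mg/L.

152 mg/L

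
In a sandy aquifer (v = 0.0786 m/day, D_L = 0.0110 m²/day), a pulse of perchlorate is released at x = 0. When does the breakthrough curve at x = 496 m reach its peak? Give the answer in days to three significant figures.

6310 days

For the 1D instantaneous-source solution, setting ∂C/∂t = 0 at fixed x gives v²t² + 2Dt − x² = 0, so t = (√(D² + v²x²) − D)/v².
√(D² + v²x²) = √(0.0110² + 0.0786² × 496²) = 38.99; v² = 0.00617796.
t = (38.99 − 0.0110)/0.00617796 = 6310 days (vs. the pure-advection estimate x/v = 6310 d).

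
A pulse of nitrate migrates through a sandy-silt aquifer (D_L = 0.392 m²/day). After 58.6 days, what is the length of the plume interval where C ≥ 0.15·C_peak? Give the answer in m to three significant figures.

The plume is Gaussian with σ = √(2Dt) = √(2 × 0.392 × 58.6) = 6.778 m.
C/C_peak = exp(−Δx²/(2σ²)) = 0.15 ⇒ Δx = σ·√(−2 ln 0.15) = 6.778 × 1.948 = 13.20 m.
Width = 2Δx = 26.4 m.

26.4 m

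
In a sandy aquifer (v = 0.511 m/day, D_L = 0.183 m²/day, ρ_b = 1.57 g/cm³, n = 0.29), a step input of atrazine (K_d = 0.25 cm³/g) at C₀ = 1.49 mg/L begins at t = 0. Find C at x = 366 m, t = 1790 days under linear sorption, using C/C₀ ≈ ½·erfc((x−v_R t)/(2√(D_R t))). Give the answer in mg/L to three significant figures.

1.36 mg/L

Retardation factor R = 1 + ρ_b·K_d/n = 1 + 1.57 × 0.25/0.29 = 2.353.
Sorption retards both mechanisms: v_R = v/R = 0.2172 m/day, D_R = D/R = 0.07777 m²/day.
v_R·t = 0.2172 × 1790 = 388.788 m; 2√(D_R t) = 23.60 m; argument = (366 − 388.788)/23.60 = -0.9656.
C = C₀ × ½·erfc(-0.9656) = 1.49 × 0.9140 = 1.36 mg/L.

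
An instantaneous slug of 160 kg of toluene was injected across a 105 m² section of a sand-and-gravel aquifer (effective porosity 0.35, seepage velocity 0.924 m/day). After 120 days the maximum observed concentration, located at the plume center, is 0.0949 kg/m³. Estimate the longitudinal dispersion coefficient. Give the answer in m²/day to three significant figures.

1.40 m²/day

At the plume center C_max = M/(n_e·A·√(4πDt)), so D = M²/(4πt·(n_e·A·C_max)²).
n_e·A·C_max = 0.35 × 105 × 0.0949 = 3.488 kg/m.
D = 160²/(4π × 120 × 3.488²) = 1.40 m²/day.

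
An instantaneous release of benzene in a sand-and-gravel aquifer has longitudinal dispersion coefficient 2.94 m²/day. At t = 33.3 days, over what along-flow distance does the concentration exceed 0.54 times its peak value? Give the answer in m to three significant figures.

The plume is Gaussian with σ = √(2Dt) = √(2 × 2.94 × 33.3) = 13.99 m.
C/C_peak = exp(−Δx²/(2σ²)) = 0.54 ⇒ Δx = σ·√(−2 ln 0.54) = 13.99 × 1.110 = 15.53 m.
Width = 2Δx = 31.1 m.

31.1 m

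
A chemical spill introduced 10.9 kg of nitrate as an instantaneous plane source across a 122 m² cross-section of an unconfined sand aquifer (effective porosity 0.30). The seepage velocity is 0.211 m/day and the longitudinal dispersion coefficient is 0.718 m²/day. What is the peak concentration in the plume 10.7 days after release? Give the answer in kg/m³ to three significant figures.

0.0303 kg/m³

The peak of an instantaneous 1D plume sits at x = vt; there the Gaussian factor is 1 and C_max = M/(n_e·A·√(4πDt)), where n_e·A is the pore area the mass is dissolved in.
√(4πDt) = √(4π × 0.718 × 10.7) = 9.826 m, so C_max = 10.9/(0.30 × 122 × 9.826) = 0.0303 kg/m³.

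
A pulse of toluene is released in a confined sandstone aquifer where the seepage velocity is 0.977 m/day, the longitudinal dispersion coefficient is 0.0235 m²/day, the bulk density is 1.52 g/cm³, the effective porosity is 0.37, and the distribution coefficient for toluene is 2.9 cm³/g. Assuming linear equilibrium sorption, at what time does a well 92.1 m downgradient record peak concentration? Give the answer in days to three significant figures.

1220 days

Retardation factor R = 1 + ρ_b·K_d/n = 1 + 1.52 × 2.9/0.37 = 12.91.
Sorption retards both mechanisms: v_R = v/R = 0.07568 m/day, D_R = D/R = 0.001820 m²/day.
Peak time from v_R²t² + 2D_R t − x² = 0: t = (√(D_R² + v_R²x²) − D_R)/v_R².
√(D_R² + v_R²x²) = √(0.001820² + 0.07568² × 92.1²) = 6.970; v_R² = 0.005727.
t = (6.970 − 0.001820)/0.005727 = 1220 days.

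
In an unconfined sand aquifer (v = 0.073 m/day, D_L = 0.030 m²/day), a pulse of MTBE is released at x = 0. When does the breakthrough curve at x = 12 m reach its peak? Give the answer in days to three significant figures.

159 days

For the 1D instantaneous-source solution, setting ∂C/∂t = 0 at fixed x gives v²t² + 2Dt − x² = 0, so t = (√(D² + v²x²) − D)/v².
√(D² + v²x²) = √(0.030² + 0.073² × 12²) = 0.8765; v² = 0.005329.
t = (0.8765 − 0.030)/0.005329 = 159 days (vs. the pure-advection estimate x/v = 164 d).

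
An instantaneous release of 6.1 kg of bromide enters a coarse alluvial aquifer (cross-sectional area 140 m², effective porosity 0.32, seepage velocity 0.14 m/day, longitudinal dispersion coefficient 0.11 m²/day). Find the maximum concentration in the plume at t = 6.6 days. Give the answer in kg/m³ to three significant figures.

The peak of an instantaneous 1D plume sits at x = vt; there the Gaussian factor is 1 and C_max = M/(n_e·A·√(4πDt)), where n_e·A is the pore area the mass is dissolved in.
√(4πDt) = √(4π × 0.11 × 6.6) = 3.020 m, so C_max = 6.1/(0.32 × 140 × 3.020) = 0.0451 kg/m³.

0.0451 kg/m³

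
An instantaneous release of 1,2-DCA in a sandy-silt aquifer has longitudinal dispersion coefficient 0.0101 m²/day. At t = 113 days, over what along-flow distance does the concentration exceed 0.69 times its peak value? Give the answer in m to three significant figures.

2.60 m

The plume is Gaussian with σ = √(2Dt) = √(2 × 0.0101 × 113) = 1.511 m.
C/C_peak = exp(−Δx²/(2σ²)) = 0.69 ⇒ Δx = σ·√(−2 ln 0.69) = 1.511 × 0.8615 = 1.302 m.
Width = 2Δx = 2.60 m.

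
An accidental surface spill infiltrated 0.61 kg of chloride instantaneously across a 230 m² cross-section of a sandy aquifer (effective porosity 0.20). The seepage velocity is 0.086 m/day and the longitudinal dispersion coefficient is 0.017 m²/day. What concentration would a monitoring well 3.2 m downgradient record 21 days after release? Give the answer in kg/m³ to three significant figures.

For an instantaneous plane source, C(x,t) = M/(n_e·A·√(4πDt)) · exp(−(x−vt)²/(4Dt)), with n_e·A the pore (flow) area.
Plume center vt = 0.086 × 21 = 1.806 m, so the well at 3.2 m is 1.394 m downgradient of the peak.
√(4πDt) = 2.118 m, giving peak height M/(n_e·A·√(4πDt)) = 0.61/(0.20 × 230 × 2.118) = 0.006261 kg/m³.
(x−vt)²/(4Dt) = (1.394)²/(4 × 0.017 × 21) = 1.361; exp(−1.361) = 0.2564.
C = 0.006261 × 0.2564 = 0.00161 kg/m³.

0.00161 kg/m³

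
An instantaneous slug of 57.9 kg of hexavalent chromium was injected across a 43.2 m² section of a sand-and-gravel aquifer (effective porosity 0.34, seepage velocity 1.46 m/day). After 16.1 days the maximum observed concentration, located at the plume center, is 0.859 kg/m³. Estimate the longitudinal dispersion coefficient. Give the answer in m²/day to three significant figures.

At the plume center C_max = M/(n_e·A·√(4πDt)), so D = M²/(4πt·(n_e·A·C_max)²).
n_e·A·C_max = 0.34 × 43.2 × 0.859 = 12.62 kg/m.
D = 57.9²/(4π × 16.1 × 12.62²) = 0.104 m²/day.

0.104 m²/day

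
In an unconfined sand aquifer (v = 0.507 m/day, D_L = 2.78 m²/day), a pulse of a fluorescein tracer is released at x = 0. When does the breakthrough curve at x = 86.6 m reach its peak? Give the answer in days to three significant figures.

160 days

For the 1D instantaneous-source solution, setting ∂C/∂t = 0 at fixed x gives v²t² + 2Dt − x² = 0, so t = (√(D² + v²x²) − D)/v².
√(D² + v²x²) = √(2.78² + 0.507² × 86.6²) = 43.99; v² = 0.257049.
t = (43.99 − 2.78)/0.257049 = 160 days (vs. the pure-advection estimate x/v = 171 d).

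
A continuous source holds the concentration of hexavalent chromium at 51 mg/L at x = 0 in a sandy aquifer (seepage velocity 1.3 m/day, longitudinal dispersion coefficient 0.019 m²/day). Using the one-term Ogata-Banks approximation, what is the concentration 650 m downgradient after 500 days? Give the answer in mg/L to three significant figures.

For a continuous step input, C/C₀ ≈ ½·erfc((x−vt)/(2√(Dt))).
vt = 1.3 × 500 = 650 m and 2√(Dt) = 2√(0.019 × 500) = 6.164 m.
Argument (x−vt)/(2√(Dt)) = (650 − 650)/6.164 = 0; ½·erfc(0) = 0.5000.
C = 51 × 0.5000 = 25.5 mg/L.

25.5 mg/L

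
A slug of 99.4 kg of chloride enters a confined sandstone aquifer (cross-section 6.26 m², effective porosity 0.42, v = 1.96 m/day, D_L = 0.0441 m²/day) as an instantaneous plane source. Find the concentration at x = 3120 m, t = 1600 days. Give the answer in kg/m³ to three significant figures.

For an instantaneous plane source, C(x,t) = M/(n_e·A·√(4πDt)) · exp(−(x−vt)²/(4Dt)), with n_e·A the pore (flow) area.
Plume center vt = 1.96 × 1600 = 3136 m, so the well at 3120 m is 16 m upgradient of the peak.
√(4πDt) = 29.78 m, giving peak height M/(n_e·A·√(4πDt)) = 99.4/(0.42 × 6.26 × 29.78) = 1.270 kg/m³.
(x−vt)²/(4Dt) = (-16)²/(4 × 0.0441 × 1600) = 0.9070; exp(−0.9070) = 0.4037.
C = 1.270 × 0.4037 = 0.513 kg/m³.

0.513 kg/m³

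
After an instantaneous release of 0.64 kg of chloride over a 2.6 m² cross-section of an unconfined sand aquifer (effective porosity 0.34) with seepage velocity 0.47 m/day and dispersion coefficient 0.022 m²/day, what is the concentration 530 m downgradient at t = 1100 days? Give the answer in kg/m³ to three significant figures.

0.00724 kg/m³

For an instantaneous plane source, C(x,t) = M/(n_e·A·√(4πDt)) · exp(−(x−vt)²/(4Dt)), with n_e·A the pore (flow) area.
Plume center vt = 0.47 × 1100 = 517 m, so the well at 530 m is 13 m downgradient of the peak.
√(4πDt) = 17.44 m, giving peak height M/(n_e·A·√(4πDt)) = 0.64/(0.34 × 2.6 × 17.44) = 0.04151 kg/m³.
(x−vt)²/(4Dt) = (13)²/(4 × 0.022 × 1100) = 1.746; exp(−1.746) = 0.1745.
C = 0.04151 × 0.1745 = 0.00724 kg/m³.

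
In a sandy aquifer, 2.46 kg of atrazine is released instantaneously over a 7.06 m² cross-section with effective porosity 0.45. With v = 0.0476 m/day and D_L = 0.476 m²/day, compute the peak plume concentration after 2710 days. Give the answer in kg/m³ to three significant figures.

0.00608 kg/m³

The peak of an instantaneous 1D plume sits at x = vt; there the Gaussian factor is 1 and C_max = M/(n_e·A·√(4πDt)), where n_e·A is the pore area the mass is dissolved in.
√(4πDt) = √(4π × 0.476 × 2710) = 127.3 m, so C_max = 2.46/(0.45 × 7.06 × 127.3) = 0.00608 kg/m³.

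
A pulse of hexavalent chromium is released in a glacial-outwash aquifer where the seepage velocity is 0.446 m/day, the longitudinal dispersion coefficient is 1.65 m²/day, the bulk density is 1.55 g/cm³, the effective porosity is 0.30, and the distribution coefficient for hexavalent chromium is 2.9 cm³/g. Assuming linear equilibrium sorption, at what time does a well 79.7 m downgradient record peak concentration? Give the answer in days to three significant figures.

Retardation factor R = 1 + ρ_b·K_d/n = 1 + 1.55 × 2.9/0.30 = 15.98.
Sorption retards both mechanisms: v_R = v/R = 0.02791 m/day, D_R = D/R = 0.1033 m²/day.
Peak time from v_R²t² + 2D_R t − x² = 0: t = (√(D_R² + v_R²x²) − D_R)/v_R².
√(D_R² + v_R²x²) = √(0.1033² + 0.02791² × 79.7²) = 2.227; v_R² = 0.0007790.
t = (2.227 − 0.1033)/0.0007790 = 2730 days.

2730 days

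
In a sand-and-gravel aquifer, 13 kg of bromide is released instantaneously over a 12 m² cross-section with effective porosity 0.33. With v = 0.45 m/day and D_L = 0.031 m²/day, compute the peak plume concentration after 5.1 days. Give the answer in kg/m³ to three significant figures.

2.33 kg/m³

The peak of an instantaneous 1D plume sits at x = vt; there the Gaussian factor is 1 and C_max = M/(n_e·A·√(4πDt)), where n_e·A is the pore area the mass is dissolved in.
√(4πDt) = √(4π × 0.031 × 5.1) = 1.410 m, so C_max = 13/(0.33 × 12 × 1.410) = 2.33 kg/m³.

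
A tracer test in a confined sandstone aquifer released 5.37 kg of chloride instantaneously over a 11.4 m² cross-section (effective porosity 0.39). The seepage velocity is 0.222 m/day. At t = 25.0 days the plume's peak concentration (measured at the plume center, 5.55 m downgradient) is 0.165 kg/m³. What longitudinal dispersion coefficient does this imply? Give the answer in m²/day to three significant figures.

At the plume center C_max = M/(n_e·A·√(4πDt)), so D = M²/(4πt·(n_e·A·C_max)²).
n_e·A·C_max = 0.39 × 11.4 × 0.165 = 0.7336 kg/m.
D = 5.37²/(4π × 25.0 × 0.7336²) = 0.171 m²/day.

0.171 m²/day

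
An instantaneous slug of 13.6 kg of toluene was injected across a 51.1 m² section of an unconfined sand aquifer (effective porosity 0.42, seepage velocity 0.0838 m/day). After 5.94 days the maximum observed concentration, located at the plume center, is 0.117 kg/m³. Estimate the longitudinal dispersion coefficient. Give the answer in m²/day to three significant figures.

At the plume center C_max = M/(n_e·A·√(4πDt)), so D = M²/(4πt·(n_e·A·C_max)²).
n_e·A·C_max = 0.42 × 51.1 × 0.117 = 2.511 kg/m.
D = 13.6²/(4π × 5.94 × 2.511²) = 0.393 m²/day.

0.393 m²/day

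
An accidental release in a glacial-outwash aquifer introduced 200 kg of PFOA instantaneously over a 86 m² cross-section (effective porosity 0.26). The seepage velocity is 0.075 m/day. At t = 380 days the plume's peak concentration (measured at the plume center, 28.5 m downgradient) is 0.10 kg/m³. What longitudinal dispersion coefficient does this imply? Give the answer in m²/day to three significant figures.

1.68 m²/day

At the plume center C_max = M/(n_e·A·√(4πDt)), so D = M²/(4πt·(n_e·A·C_max)²).
n_e·A·C_max = 0.26 × 86 × 0.10 = 2.236 kg/m.
D = 200²/(4π × 380 × 2.236²) = 1.68 m²/day.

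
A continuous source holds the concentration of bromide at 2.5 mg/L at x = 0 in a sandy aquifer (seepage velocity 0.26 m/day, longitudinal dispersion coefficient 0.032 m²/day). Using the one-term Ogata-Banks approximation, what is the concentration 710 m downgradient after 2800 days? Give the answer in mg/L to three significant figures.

2.28 mg/L

For a continuous step input, C/C₀ ≈ ½·erfc((x−vt)/(2√(Dt))).
vt = 0.26 × 2800 = 728 m and 2√(Dt) = 2√(0.032 × 2800) = 18.93 m.
Argument (x−vt)/(2√(Dt)) = (710 − 728)/18.93 = -0.9509; ½·erfc(-0.9509) = 0.9107.
C = 2.5 × 0.9107 = 2.28 mg/L.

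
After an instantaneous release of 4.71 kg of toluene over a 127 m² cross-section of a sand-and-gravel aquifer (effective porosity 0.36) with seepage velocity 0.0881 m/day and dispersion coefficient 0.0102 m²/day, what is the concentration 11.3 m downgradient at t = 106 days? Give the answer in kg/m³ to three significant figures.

0.0115 kg/m³

For an instantaneous plane source, C(x,t) = M/(n_e·A·√(4πDt)) · exp(−(x−vt)²/(4Dt)), with n_e·A the pore (flow) area.
Plume center vt = 0.0881 × 106 = 9.3386 m, so the well at 11.3 m is 1.9614 m downgradient of the peak.
√(4πDt) = 3.686 m, giving peak height M/(n_e·A·√(4πDt)) = 4.71/(0.36 × 127 × 3.686) = 0.02795 kg/m³.
(x−vt)²/(4Dt) = (1.9614)²/(4 × 0.0102 × 106) = 0.8895; exp(−0.8895) = 0.4109.
C = 0.02795 × 0.4109 = 0.0115 kg/m³.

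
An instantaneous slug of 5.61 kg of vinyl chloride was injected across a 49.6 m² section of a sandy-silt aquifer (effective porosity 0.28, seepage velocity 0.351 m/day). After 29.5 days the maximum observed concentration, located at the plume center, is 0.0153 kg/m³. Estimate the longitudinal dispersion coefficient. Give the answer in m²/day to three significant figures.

1.88 m²/day

At the plume center C_max = M/(n_e·A·√(4πDt)), so D = M²/(4πt·(n_e·A·C_max)²).
n_e·A·C_max = 0.28 × 49.6 × 0.0153 = 0.2125 kg/m.
D = 5.61²/(4π × 29.5 × 0.2125²) = 1.88 m²/day.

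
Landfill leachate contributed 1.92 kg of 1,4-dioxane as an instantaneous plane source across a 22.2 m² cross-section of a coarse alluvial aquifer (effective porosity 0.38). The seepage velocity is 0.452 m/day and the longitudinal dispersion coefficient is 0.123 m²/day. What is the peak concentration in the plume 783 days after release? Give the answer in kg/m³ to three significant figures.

The peak of an instantaneous 1D plume sits at x = vt; there the Gaussian factor is 1 and C_max = M/(n_e·A·√(4πDt)), where n_e·A is the pore area the mass is dissolved in.
√(4πDt) = √(4π × 0.123 × 783) = 34.79 m, so C_max = 1.92/(0.38 × 22.2 × 34.79) = 0.00654 kg/m³.

0.00654 kg/m³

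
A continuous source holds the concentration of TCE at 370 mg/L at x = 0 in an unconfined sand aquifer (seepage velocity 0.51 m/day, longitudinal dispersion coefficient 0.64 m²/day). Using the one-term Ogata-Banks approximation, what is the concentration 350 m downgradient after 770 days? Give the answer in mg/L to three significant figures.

338 mg/L

For a continuous step input, C/C₀ ≈ ½·erfc((x−vt)/(2√(Dt))).
vt = 0.51 × 770 = 392.7 m and 2√(Dt) = 2√(0.64 × 770) = 44.40 m.
Argument (x−vt)/(2√(Dt)) = (350 − 392.7)/44.40 = -0.9617; ½·erfc(-0.9617) = 0.9131.
C = 370 × 0.9131 = 338 mg/L.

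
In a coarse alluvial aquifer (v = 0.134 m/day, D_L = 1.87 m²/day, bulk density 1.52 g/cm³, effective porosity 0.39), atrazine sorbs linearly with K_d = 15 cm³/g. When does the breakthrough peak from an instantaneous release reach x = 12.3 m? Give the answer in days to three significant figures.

Retardation factor R = 1 + ρ_b·K_d/n = 1 + 1.52 × 15/0.39 = 59.46.
Sorption retards both mechanisms: v_R = v/R = 0.002254 m/day, D_R = D/R = 0.03145 m²/day.
Peak time from v_R²t² + 2D_R t − x² = 0: t = (√(D_R² + v_R²x²) − D_R)/v_R².
√(D_R² + v_R²x²) = √(0.03145² + 0.002254² × 12.3²) = 0.04193; v_R² = 5.081e-06.
t = (0.04193 − 0.03145)/5.081e-06 = 2060 days.

2060 days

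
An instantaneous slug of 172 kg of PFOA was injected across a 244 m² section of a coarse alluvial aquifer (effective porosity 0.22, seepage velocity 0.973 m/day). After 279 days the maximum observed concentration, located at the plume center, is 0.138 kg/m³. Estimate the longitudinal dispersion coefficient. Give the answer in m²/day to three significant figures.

0.154 m²/day

At the plume center C_max = M/(n_e·A·√(4πDt)), so D = M²/(4πt·(n_e·A·C_max)²).
n_e·A·C_max = 0.22 × 244 × 0.138 = 7.408 kg/m.
D = 172²/(4π × 279 × 7.408²) = 0.154 m²/day.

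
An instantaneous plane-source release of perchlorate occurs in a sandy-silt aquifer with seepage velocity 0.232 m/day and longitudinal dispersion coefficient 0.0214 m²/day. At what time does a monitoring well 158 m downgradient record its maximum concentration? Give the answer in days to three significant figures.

681 days

For the 1D instantaneous-source solution, setting ∂C/∂t = 0 at fixed x gives v²t² + 2Dt − x² = 0, so t = (√(D² + v²x²) − D)/v².
√(D² + v²x²) = √(0.0214² + 0.232² × 158²) = 36.66; v² = 0.053824.
t = (36.66 − 0.0214)/0.053824 = 681 days (vs. the pure-advection estimate x/v = 681 d).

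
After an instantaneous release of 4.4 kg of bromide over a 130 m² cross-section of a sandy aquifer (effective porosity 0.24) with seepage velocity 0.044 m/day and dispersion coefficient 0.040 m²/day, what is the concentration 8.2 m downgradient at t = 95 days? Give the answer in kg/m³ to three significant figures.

0.00705 kg/m³

For an instantaneous plane source, C(x,t) = M/(n_e·A·√(4πDt)) · exp(−(x−vt)²/(4Dt)), with n_e·A the pore (flow) area.
Plume center vt = 0.044 × 95 = 4.18 m, so the well at 8.2 m is 4.02 m downgradient of the peak.
√(4πDt) = 6.910 m, giving peak height M/(n_e·A·√(4πDt)) = 4.4/(0.24 × 130 × 6.910) = 0.02041 kg/m³.
(x−vt)²/(4Dt) = (4.02)²/(4 × 0.040 × 95) = 1.063; exp(−1.063) = 0.3454.
C = 0.02041 × 0.3454 = 0.00705 kg/m³.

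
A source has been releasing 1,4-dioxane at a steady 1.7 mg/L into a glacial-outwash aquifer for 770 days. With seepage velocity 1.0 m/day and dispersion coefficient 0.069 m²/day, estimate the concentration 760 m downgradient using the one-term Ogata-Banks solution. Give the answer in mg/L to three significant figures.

1.42 mg/L

For a continuous step input, C/C₀ ≈ ½·erfc((x−vt)/(2√(Dt))).
vt = 1.0 × 770 = 770 m and 2√(Dt) = 2√(0.069 × 770) = 14.58 m.
Argument (x−vt)/(2√(Dt)) = (760 − 770)/14.58 = -0.6859; ½·erfc(-0.6859) = 0.8340.
C = 1.7 × 0.8340 = 1.42 mg/L.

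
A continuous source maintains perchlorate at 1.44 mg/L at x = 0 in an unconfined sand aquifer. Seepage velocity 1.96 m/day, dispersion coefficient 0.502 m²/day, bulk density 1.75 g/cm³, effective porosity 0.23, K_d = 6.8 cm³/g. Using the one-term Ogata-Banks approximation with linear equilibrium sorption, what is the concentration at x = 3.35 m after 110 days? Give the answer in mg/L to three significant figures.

1.00 mg/L

Retardation factor R = 1 + ρ_b·K_d/n = 1 + 1.75 × 6.8/0.23 = 52.74.
Sorption retards both mechanisms: v_R = v/R = 0.03716 m/day, D_R = D/R = 0.009518 m²/day.
v_R·t = 0.03716 × 110 = 4.0876 m; 2√(D_R t) = 2.046 m; argument = (3.35 − 4.0876)/2.046 = -0.3605.
C = C₀ × ½·erfc(-0.3605) = 1.44 × 0.6949 = 1.00 mg/L.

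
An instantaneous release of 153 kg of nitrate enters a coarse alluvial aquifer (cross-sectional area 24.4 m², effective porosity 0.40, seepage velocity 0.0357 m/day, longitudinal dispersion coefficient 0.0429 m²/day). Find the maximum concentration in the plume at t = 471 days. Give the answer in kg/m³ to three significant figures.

0.984 kg/m³

The peak of an instantaneous 1D plume sits at x = vt; there the Gaussian factor is 1 and C_max = M/(n_e·A·√(4πDt)), where n_e·A is the pore area the mass is dissolved in.
√(4πDt) = √(4π × 0.0429 × 471) = 15.93 m, so C_max = 153/(0.40 × 24.4 × 15.93) = 0.984 kg/m³.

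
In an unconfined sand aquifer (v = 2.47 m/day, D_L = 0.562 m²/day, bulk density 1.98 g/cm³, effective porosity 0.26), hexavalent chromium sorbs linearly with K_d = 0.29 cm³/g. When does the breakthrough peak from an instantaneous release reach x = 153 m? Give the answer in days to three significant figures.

198 days

Retardation factor R = 1 + ρ_b·K_d/n = 1 + 1.98 × 0.29/0.26 = 3.208.
Sorption retards both mechanisms: v_R = v/R = 0.7700 m/day, D_R = D/R = 0.1752 m²/day.
Peak time from v_R²t² + 2D_R t − x² = 0: t = (√(D_R² + v_R²x²) − D_R)/v_R².
√(D_R² + v_R²x²) = √(0.1752² + 0.7700² × 153²) = 117.8; v_R² = 0.5929.
t = (117.8 − 0.1752)/0.5929 = 198 days.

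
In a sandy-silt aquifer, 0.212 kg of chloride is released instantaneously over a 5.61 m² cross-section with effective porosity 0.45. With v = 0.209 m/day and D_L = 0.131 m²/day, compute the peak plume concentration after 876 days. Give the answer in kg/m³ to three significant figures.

0.00221 kg/m³

The peak of an instantaneous 1D plume sits at x = vt; there the Gaussian factor is 1 and C_max = M/(n_e·A·√(4πDt)), where n_e·A is the pore area the mass is dissolved in.
√(4πDt) = √(4π × 0.131 × 876) = 37.97 m, so C_max = 0.212/(0.45 × 5.61 × 37.97) = 0.00221 kg/m³.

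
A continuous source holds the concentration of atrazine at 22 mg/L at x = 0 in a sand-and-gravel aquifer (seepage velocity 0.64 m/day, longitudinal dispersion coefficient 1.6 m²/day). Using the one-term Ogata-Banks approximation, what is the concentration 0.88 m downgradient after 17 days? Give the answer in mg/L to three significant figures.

For a continuous step input, C/C₀ ≈ ½·erfc((x−vt)/(2√(Dt))).
vt = 0.64 × 17 = 10.88 m and 2√(Dt) = 2√(1.6 × 17) = 10.43 m.
Argument (x−vt)/(2√(Dt)) = (0.88 − 10.88)/10.43 = -0.9588; ½·erfc(-0.9588) = 0.9124.
C = 22 × 0.9124 = 20.1 mg/L.

20.1 mg/L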